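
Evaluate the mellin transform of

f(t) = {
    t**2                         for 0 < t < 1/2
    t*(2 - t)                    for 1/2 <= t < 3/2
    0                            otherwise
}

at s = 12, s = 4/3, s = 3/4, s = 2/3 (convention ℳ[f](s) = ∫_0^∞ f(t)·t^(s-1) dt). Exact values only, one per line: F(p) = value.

F(12) = 3871923/425984
F(4/3) = 3*2**(2/3)*(-26 + 171*3**(1/3))/1120
F(3/4) = 3*2**(1/4)*(-10 + 23*3**(3/4))/154
F(2/3) = 3*2**(1/3)*(-22 + 51*3**(2/3))/320

invert the shared t-power to get t on [0, 1/2); 2 - t on [1/2, 3/2)
split f at 1/2: ℳ[f](s) collects 2 kernel integrals
over [0, 1/2), the kernel integral of t**2 enters the sum
∫ t*(2 - t)·t^(s-1) over [1/2, 3/2)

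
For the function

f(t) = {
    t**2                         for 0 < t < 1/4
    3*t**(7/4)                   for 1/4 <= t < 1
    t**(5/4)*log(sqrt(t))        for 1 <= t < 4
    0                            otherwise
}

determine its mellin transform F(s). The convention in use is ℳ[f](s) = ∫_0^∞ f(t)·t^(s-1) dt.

reversing the power substitution: t**4 on [0, 1/2); 3*t**(7/2) on [1/2, 1); t**(5/2)*log(t) on [1, 2)
the shared t-power comes off first: t**2 on [0, 1/2); 3*t**(3/2) on [1/2, 1); sqrt(t)*log(t) on [1, 2)
strip the shared t-power: t**(3/2) on [0, 1/2); 3*t on [1/2, 1); log(t) on [1, 2)
along the cuts 1/4, 1, ℳ[f](s) splits into 3 integrals
for t in [0, 1/4): the term is ∫ t**2·t^(s-1)
on [1/4, 1) integrate f = 3*t**(7/4) against the kernel
segment [1, 4) carries t**(5/4)*log(sqrt(t)); integrate it

2**(-2*s - 5/2)*(6*2**(2*s + 5/2)*(2*s + 5/2)**2*(4*s + 8) + 2*2**(2*s + 5/2)*(2*s + 7/2)*(4*s + 8) + 2*2**(4*s + 5)*(2*s + 5/2)*(2*s + 7/2)*(4*s + 8)*log(2) - 2*2**(4*s + 5)*(2*s + 7/2)*(4*s + 8) + sqrt(2)*(2*s + 5/2)**2*(2*s + 7/2) - 3*(2*s + 5/2)**2*(4*s + 8))/((2*s + 5/2)**2*(2*s + 7/2)*(4*s + 8))
  Re(s) > -2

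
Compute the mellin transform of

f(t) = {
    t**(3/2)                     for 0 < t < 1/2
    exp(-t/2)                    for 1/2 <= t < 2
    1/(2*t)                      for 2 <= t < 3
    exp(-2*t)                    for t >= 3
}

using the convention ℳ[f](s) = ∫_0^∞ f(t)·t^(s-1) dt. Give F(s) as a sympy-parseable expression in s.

along the cuts 1/2, 2, 3, ℳ[f](s) splits into 4 integrals
over [0, 1/2), the kernel integral of t**(3/2) enters the sum
on [1/2, 2): add ∫ exp(-t/2)·t^(s-1) dt
for t in [2, 3): the term is ∫ 1/(2*t)·t^(s-1)
segment 3 to ∞ holds exp(-2*t); add its integral

(12*24**s*(s - 1)*(2*s + 3)*uppergamma(s, 1/4) - 12*24**s*(s - 1)*(2*s + 3)*uppergamma(s, 1) - 3*24**s*(2*s + 3) + 2*36**s*(2*s + 3) + 12*6**s*(s - 1)*(2*s + 3)*uppergamma(s, 6) + 6*sqrt(2)*6**s*(s - 1))/(12*12**s*(s - 1)*(2*s + 3))
  Re(s) > -3/2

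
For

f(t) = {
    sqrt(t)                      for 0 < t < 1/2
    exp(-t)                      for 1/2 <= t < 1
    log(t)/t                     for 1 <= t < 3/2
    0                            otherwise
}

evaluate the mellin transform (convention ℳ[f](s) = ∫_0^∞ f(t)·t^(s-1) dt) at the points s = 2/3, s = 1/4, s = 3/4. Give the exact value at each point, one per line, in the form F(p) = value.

cuts at 1/2, 1: linearity sums the 3 kernel integrals
segment 0 to 1/2 holds sqrt(t); add its integral
segment [1/2, 1) carries exp(-t); integrate it
the [1, 3/2) slice contributes ∫ log(t)/t·t^(s-1) dt

F(2/3) = -3*2**(1/3)*3**(2/3) + log(2**(2**(1/3)*3**(2/3))/3**(2**(1/3)*3**(2/3))) - uppergamma(2/3, 1) + 3*2**(5/6)/14 + uppergamma(2/3, 1/2) + 9
F(1/4) = -16*2**(3/4)*3**(1/4)/27 + log(2**(4*2**(3/4)*3**(1/4)/9)/3**(4*2**(3/4)*3**(1/4)/9)) - uppergamma(1/4, 1) + uppergamma(1/4, 1/2) + 2*2**(1/4)/3 + 16/9
F(3/4) = -16*2**(1/4)*3**(3/4)/3 + log(2**(4*2**(1/4)*3**(3/4)/3)/3**(4*2**(1/4)*3**(3/4)/3)) - uppergamma(3/4, 1) + 2**(3/4)/5 + uppergamma(3/4, 1/2) + 16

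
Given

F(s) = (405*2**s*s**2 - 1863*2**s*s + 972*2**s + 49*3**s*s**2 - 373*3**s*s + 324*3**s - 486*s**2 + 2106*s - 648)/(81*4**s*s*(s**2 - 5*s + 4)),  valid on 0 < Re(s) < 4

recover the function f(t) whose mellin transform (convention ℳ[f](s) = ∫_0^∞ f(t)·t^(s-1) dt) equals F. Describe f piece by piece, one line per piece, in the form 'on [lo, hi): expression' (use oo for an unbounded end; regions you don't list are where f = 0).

strip the shared t-power: 2*t on [0, 1/4); 4*t + 1 on [1/4, 1/2); t on [1/2, 3/4); …
back out the common scale on t: t on [0, 1/2); 2*t + 1 on [1/2, 1); t/2 on [1, 3/2); …
slice at 1/4, 1/2, 3/4, transform all 4 pieces, and sum them
segment 0 to 1/4 holds 2; add its integral
over [1/4, 1/2), the kernel integral of (4*t + 1)/t enters the sum
over [1/2, 3/4), the kernel integral of 1 enters the sum
∫ over [3/4, ∞) of 1/(8*t**4)·t^(s-1) joins the sum

on [0, 1/4): 2
on [1/4, 1/2): (4*t + 1)/t
on [1/2, 3/4): 1
on [3/4, oo): 1/(8*t**4)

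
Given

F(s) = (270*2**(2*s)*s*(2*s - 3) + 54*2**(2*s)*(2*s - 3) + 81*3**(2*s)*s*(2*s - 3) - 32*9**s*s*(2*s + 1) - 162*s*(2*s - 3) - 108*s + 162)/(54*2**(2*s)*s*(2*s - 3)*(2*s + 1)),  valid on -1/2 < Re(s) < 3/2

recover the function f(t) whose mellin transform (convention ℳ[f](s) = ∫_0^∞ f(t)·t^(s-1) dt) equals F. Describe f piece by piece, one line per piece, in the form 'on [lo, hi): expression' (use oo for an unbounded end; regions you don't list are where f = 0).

on [0, 1/4): sqrt(t)
on [1/4, 1): 2*sqrt(t) + 1
on [1, 9/4): sqrt(t)/2
on [9/4, oo): t**(-3/2)

reversing the power substitution: t on [0, 1/2); 2*t + 1 on [1/2, 1); t/2 on [1, 3/2); …
linearity at 1/4, 1, 9/4 turns ℳ[f](s) into 4 summed integrals
on [0, 1/4): add ∫ sqrt(t)·t^(s-1) dt
on [1/4, 1) integrate f = (2*sqrt(t) + 1) against the kernel
[1, 9/4) adds the kernel integral of sqrt(t)/2
over [9/4, ∞), the kernel integral of t**(-3/2) enters the sum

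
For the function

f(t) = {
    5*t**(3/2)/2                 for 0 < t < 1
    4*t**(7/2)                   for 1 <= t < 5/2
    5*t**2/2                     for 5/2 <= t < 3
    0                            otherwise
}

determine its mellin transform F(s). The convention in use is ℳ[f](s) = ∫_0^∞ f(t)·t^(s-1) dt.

breakpoints 1, 5/2: one integral from each of the 3 segments
over [0, 1), the kernel integral of 5*t**(3/2)/2 enters the sum
segment 1 to 5/2 holds 4*t**(7/2); add its integral
over [5/2, 3), the kernel integral of 5*t**2/2 enters the sum

(5*3**(s + 2)*(2*s + 3)*(2*s + 7) - 5*(5/2)**(s + 2)*(2*s + 3)*(2*s + 7) + 16*(5/2)**(s + 7/2)*(s + 2)*(2*s + 3) - 16*(s + 2)*(2*s + 3) + 10*(s + 2)*(2*s + 7))/(2*(s + 2)*(2*s + 3)*(2*s + 7))
  Re(s) > -3/2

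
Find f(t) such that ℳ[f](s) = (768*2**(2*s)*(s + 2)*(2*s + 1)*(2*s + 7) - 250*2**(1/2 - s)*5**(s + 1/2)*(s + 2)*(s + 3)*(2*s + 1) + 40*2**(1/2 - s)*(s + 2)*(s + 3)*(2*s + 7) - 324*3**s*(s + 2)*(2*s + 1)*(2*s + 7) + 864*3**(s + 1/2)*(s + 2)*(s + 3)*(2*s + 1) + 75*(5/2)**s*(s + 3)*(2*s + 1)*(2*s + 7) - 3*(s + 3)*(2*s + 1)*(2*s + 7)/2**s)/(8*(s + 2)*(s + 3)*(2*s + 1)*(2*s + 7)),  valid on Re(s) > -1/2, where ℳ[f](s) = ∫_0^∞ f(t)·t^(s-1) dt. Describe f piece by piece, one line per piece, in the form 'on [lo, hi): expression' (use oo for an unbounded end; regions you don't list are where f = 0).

on [0, 1/2): 5*sqrt(t)
on [1/2, 5/2): 3*t**2/2
on [5/2, 3): 2*t**(7/2)
on [3, 4): 3*t**3/2

the 4 pieces separated at 1/2, 5/2, 3 each add one integral
[0, 1/2) adds the kernel integral of 5*sqrt(t)
∫ over [1/2, 5/2) of 3*t**2/2·t^(s-1) joins the sum
∫ over [5/2, 3) of 2*t**(7/2)·t^(s-1) joins the sum
segment 3 to 4 holds 3*t**3/2; add its integral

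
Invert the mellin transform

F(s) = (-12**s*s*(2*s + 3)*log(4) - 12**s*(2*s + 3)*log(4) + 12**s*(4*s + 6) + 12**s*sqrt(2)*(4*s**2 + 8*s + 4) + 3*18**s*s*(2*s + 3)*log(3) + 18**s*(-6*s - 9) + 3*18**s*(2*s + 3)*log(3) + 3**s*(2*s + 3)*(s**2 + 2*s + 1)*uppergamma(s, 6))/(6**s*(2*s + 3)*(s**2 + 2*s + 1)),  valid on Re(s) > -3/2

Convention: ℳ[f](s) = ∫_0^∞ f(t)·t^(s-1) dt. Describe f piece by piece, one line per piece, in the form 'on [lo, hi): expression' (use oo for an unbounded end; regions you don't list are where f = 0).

on [0, 2): t**(3/2)
on [2, 3): t*log(t)
on [3, oo): exp(-2*t)

summing 3 kernel integrals split by 2, 3 yields ℳ[f](s)
for t in [0, 2): the term is ∫ t**(3/2)·t^(s-1)
on [2, 3): add ∫ t*log(t)·t^(s-1) dt
over [3, ∞), the kernel integral of exp(-2*t) enters the sum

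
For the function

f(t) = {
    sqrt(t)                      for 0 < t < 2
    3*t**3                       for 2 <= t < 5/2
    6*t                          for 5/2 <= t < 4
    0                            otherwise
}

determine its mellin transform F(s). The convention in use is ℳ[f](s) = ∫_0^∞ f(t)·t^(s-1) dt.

(192*2**(2*s)*(s + 3)*(2*s + 1) - 192*2**s*(s + 1)*(2*s + 1) + 16*2**(s + 1/2)*(s + 1)*(s + 3) + 375*(5/2)**s*(s + 1)*(2*s + 1) - 120*5**s*(s + 3)*(2*s + 1)/2**s)/(8*(s + 1)*(s + 3)*(2*s + 1))
  Re(s) > -1/2

breakpoints 2, 5/2: one integral from each of the 3 segments
piece [0, 2): integrate sqrt(t) against the kernel
[2, 5/2) adds the kernel integral of 3*t**3
[5/2, 4) adds the kernel integral of 6*t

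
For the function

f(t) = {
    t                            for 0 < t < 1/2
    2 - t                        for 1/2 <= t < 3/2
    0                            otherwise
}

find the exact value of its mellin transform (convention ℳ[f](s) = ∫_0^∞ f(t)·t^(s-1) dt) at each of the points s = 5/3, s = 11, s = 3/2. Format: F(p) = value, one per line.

F(5/3) = 3*2**(1/3)*(-22 + 51*3**(2/3))/320
F(11) = 2657179/540672
F(3/2) = sqrt(2)*(-14 + 33*sqrt(3))/60

summing 2 kernel integrals split by 1/2 yields ℳ[f](s)
[0, 1/2) adds the kernel integral of t
on [1/2, 3/2): add ∫ (2 - t)·t^(s-1) dt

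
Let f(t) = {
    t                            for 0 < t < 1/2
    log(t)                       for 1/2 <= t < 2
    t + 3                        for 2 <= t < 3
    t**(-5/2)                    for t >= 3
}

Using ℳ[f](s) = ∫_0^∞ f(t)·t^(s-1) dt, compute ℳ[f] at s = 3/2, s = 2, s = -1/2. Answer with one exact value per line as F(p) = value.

f breaks at 1/2, 2, 3 into 4 integrals to sum
between 0 and 1/2 the integrand is t·t^(s-1)
the [1/2, 2) slice contributes ∫ log(t)·t^(s-1) dt
on [2, 3) integrate f = (t + 3) against the kernel
segment 3 to ∞ holds t**(-5/2); add its integral

F(3/2) = sqrt(2)*(-1139 + 30*sqrt(2) + 270*log(2) + 864*sqrt(6))/180
F(2) = 2*sqrt(3)/3 + 17*log(2)/8 + 207/16
F(-1/2) = sqrt(2)*(-486*log(2) + sqrt(2) + 648)/162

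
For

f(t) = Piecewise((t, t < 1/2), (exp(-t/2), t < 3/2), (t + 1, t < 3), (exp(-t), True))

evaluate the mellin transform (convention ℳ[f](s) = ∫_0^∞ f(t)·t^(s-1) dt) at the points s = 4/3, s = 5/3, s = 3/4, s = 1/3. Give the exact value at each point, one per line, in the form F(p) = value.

summing 4 kernel integrals split by 1/2, 3/2, 3 yields ℳ[f](s)
segment [0, 1/2) carries t; integrate it
∫ exp(-t/2)·t^(s-1) over [1/2, 3/2)
on [3/2, 3) integrate f = (t + 1) against the kernel
between 3 and ∞ the integrand is exp(-t)·t^(s-1)

F(4/3) = 2**(2/3)*(-117*3**(1/3) - 112*2**(2/3)*uppergamma(4/3, 3/4) + 56*2**(1/3)*uppergamma(4/3, 3) + 6 + 112*2**(2/3)*uppergamma(4/3, 1/4) + 342*6**(1/3))/112
F(5/3) = 2**(1/3)*(-279*3**(2/3) - 640*2**(1/3)*uppergamma(5/3, 3/4) + 15 + 160*2**(2/3)*uppergamma(5/3, 3) + 640*2**(1/3)*uppergamma(5/3, 1/4) + 828*6**(2/3))/320
F(3/4) = -23*2**(1/4)*3**(3/4)/21 - 2**(3/4)*uppergamma(3/4, 3/4) + uppergamma(3/4, 3) + 2**(1/4)/7 + 2**(3/4)*uppergamma(3/4, 1/4) + 64*3**(3/4)/21
F(1/3) = -33*2**(2/3)*3**(1/3)/16 - 2**(1/3)*uppergamma(1/3, 3/4) + uppergamma(1/3, 3) + 3*2**(2/3)/16 + 2**(1/3)*uppergamma(1/3, 1/4) + 21*3**(1/3)/4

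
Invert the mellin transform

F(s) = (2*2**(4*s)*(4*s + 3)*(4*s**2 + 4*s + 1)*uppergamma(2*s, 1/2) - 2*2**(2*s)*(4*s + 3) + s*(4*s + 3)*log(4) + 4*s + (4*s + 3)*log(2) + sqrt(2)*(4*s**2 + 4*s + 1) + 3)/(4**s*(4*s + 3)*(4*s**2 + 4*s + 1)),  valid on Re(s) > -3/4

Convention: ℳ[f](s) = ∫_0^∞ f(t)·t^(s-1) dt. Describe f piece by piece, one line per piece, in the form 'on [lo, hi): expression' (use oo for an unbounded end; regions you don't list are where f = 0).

on [0, 1/4): t**(3/4)
on [1/4, 1): sqrt(t)*log(sqrt(t))
on [1, oo): exp(-sqrt(t)/2)

remove the power substitution first: t**(3/2) on [0, 1/2); t*log(t) on [1/2, 1); exp(-t/2) on [1, ∞)
f breaks at 1/4, 1 into 3 integrals to sum
piece [0, 1/4): integrate t**(3/4) against the kernel
on [1/4, 1) integrate f = sqrt(t)*log(sqrt(t)) against the kernel
[1, ∞) adds the kernel integral of exp(-sqrt(t)/2)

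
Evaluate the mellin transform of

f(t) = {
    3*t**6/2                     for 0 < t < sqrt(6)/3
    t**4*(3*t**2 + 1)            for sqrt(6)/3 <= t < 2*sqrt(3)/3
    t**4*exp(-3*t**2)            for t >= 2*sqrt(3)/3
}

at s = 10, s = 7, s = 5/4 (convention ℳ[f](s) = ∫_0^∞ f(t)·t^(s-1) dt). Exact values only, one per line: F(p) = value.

remove the power substitution first: 3*t**3/2 on [0, 2/3); t**2*(3*t + 1) on [2/3, 4/3); t**2*exp(-3*t) on [4/3, ∞)
undo the shared t-power: 3*t/2 on [0, 2/3); 3*t + 1 on [2/3, 4/3); exp(-3*t) on [4/3, ∞)
back out the common scale on t: t on [0, 1); 2*t + 1 on [1, 2); exp(-2*t) on [2, ∞)
slice at sqrt(6)/3, 2*sqrt(3)/3, transform all 3 pieces, and sum them
piece [0, sqrt(6)/3): integrate 3*t**6/2 against the kernel
on [sqrt(6)/3, 2*sqrt(3)/3) integrate f = t**4*(3*t**2 + 1) against the kernel
on [2*sqrt(3)/3, ∞) integrate f = t**4*exp(-3*t**2) against the kernel

F(10) = 17480*exp(-4)/2187 + 12248/5103
F(7) = sqrt(6)*(sqrt(2)*(135135*sqrt(pi)*exp(4)*erfc(2) + 9266972)/13343616 + (-98304 + 7471104*sqrt(2))*exp(4)/13343616)*exp(-4)
F(5/4) = 3**(3/8)*(-1600*2**(5/8) + 609*uppergamma(21/8, 4) + 28928*2**(1/4))/32886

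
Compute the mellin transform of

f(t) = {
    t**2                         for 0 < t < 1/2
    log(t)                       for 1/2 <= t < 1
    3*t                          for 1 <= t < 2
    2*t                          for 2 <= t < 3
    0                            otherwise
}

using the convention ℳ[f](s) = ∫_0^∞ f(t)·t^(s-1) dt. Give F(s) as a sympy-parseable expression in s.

(8*2**(2*s)*s**3 + 16*2**(2*s)*s**2 - 12*2**s*s**3 - 28*2**s*s**2 - 12*2**s*s - 8*2**s + 24*6**s*s**3 + 48*6**s*s**2 + s**3 + 4*s**3*log(2) + 5*s**2 + 12*s**2*log(2) + 8*s*log(2) + 12*s + 8)/(4*2**s*s**2*(s**2 + 3*s + 2))
  Re(s) > -2

strip the shared t-power: t**3 on [0, 1/2); t*log(t) on [1/2, 1); 3*t**2 on [1, 2); …
undo the shared t-power: t on [0, 1/2); log(t)/t on [1/2, 1); 3 on [1, 2); …
cuts at 1/2, 1, 2: linearity sums the 4 kernel integrals
on [0, 1/2) integrate f = t**2 against the kernel
on [1/2, 1): add ∫ log(t)·t^(s-1) dt
segment [1, 2) carries 3*t; integrate it
segment [2, 3) carries 2*t; integrate it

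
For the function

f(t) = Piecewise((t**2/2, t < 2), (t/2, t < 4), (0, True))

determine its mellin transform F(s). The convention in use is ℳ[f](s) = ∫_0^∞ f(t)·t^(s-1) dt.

remove the shared t-power first: t/2 on [0, 2); 1/2 on [2, 4)
undo the common scale on t: t on [0, 1); 1/2 on [1, 2)
f breaks at 2 into 2 integrals to sum
piece [0, 2): integrate t**2/2 against the kernel
∫ t/2·t^(s-1) over [2, 4)

2**s*(2**(s + 1)*(s + 2) + s)/((s + 1)*(s + 2))
  Re(s) > -2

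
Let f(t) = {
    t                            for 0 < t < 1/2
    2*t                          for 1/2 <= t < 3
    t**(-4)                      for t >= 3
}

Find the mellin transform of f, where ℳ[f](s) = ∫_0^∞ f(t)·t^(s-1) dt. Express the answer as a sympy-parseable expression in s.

breakpoints 1/2, 3: one integral from each of the 3 segments
on [0, 1/2): add ∫ t·t^(s-1) dt
over [1/2, 3), the kernel integral of 2*t enters the sum
∫ t**(-4)·t^(s-1) over [3, ∞)

(970*6**s*s - 3890*6**s - 81*s + 324)/(162*2**s*(s**2 - 3*s - 4))
  -1 < Re(s) < 4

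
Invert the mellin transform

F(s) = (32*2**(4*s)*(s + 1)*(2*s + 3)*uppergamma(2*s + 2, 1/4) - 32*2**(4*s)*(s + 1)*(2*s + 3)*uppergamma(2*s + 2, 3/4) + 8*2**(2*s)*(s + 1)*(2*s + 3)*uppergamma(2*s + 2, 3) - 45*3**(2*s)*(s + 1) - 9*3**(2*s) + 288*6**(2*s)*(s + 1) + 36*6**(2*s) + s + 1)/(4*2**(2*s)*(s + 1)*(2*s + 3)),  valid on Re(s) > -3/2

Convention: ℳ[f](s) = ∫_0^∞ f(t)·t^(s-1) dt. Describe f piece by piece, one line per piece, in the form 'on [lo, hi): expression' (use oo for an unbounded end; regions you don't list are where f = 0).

remove the power substitution first: t**3 on [0, 1/2); t**2*exp(-t/2) on [1/2, 3/2); t**2*(t + 1) on [3/2, 3); …
back out the shared t-power: t on [0, 1/2); exp(-t/2) on [1/2, 3/2); t + 1 on [3/2, 3); …
split f at 1/4, 9/4, 9: ℳ[f](s) collects 4 kernel integrals
∫ over [0, 1/4) of t**(3/2)·t^(s-1) joins the sum
∫ over [1/4, 9/4) of t*exp(-sqrt(t)/2)·t^(s-1) joins the sum
segment [9/4, 9) carries t*(sqrt(t) + 1); integrate it
[9, ∞) adds the kernel integral of t*exp(-sqrt(t))

on [0, 1/4): t**(3/2)
on [1/4, 9/4): t*exp(-sqrt(t)/2)
on [9/4, 9): t*(sqrt(t) + 1)
on [9, oo): t*exp(-sqrt(t))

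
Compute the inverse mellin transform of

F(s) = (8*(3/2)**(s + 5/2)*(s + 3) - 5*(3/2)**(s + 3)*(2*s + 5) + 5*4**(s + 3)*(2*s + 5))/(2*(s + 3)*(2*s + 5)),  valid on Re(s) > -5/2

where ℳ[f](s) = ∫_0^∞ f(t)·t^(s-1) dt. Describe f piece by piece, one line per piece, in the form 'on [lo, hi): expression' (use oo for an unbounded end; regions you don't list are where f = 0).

on [0, 3/2): 2*t**(5/2)
on [3/2, 4): 5*t**3/2

treat the 2 regions marked off by 3/2 separately and sum
for t in [0, 3/2): the term is ∫ 2*t**(5/2)·t^(s-1)
on [3/2, 4) integrate f = 5*t**3/2 against the kernel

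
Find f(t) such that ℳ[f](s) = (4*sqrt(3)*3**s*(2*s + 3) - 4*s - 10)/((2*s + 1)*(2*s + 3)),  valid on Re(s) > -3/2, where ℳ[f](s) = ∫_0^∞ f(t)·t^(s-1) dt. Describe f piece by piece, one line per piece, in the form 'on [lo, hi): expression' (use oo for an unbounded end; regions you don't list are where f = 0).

decompose at 1; ℳ[f](s) sums the 2 pieces' integrals
[0, 1) adds the kernel integral of t**(3/2)
segment [1, 3) carries 2*sqrt(t); integrate it

on [0, 1): t**(3/2)
on [1, 3): 2*sqrt(t)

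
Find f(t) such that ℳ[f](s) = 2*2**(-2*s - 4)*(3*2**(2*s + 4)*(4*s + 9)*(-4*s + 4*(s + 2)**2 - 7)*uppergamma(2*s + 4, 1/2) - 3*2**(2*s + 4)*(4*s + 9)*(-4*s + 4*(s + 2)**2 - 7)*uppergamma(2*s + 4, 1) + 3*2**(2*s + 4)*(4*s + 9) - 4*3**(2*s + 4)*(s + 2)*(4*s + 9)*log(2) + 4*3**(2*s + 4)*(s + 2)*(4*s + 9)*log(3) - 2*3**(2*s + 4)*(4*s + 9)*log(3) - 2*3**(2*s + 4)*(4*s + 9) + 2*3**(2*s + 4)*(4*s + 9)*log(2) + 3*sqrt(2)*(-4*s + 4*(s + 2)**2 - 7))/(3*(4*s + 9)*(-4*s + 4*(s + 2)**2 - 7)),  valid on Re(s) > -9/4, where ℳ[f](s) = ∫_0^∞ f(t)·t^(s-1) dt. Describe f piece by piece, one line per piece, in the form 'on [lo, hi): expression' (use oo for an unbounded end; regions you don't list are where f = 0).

strip the shared t-power: t**(1/4) on [0, 1/4); exp(-sqrt(t)) on [1/4, 1); log(sqrt(t))/sqrt(t) on [1, 9/4)
back out the power substitution: sqrt(t) on [0, 1/2); exp(-t) on [1/2, 1); log(t)/t on [1, 3/2)
slice at 1/4, 1, transform all 3 pieces, and sum them
[0, 1/4) adds the kernel integral of t**(9/4)
over [1/4, 1), the kernel integral of t**2*exp(-sqrt(t)) enters the sum
segment [1, 9/4) carries t**(3/2)*log(sqrt(t)); integrate it

on [0, 1/4): t**(9/4)
on [1/4, 1): t**2*exp(-sqrt(t))
on [1, 9/4): t**(3/2)*log(sqrt(t))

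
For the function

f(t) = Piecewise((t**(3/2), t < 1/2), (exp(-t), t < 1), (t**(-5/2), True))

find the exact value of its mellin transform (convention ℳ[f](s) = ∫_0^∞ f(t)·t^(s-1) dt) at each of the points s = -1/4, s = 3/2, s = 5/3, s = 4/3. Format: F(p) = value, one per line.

linearity at 1/2, 1 turns ℳ[f](s) into 3 summed integrals
segment [0, 1/2) carries t**(3/2); integrate it
the [1/2, 1) slice contributes ∫ exp(-t)·t^(s-1) dt
on [1, ∞) integrate f = t**(-5/2) against the kernel

F(-1/4) = -uppergamma(-1/4, 1) + 2**(3/4)/5 + 4/11 + uppergamma(-1/4, 1/2)
F(3/2) = -exp(-1) - sqrt(pi)*erfc(1)/2 + sqrt(pi)*erfc(sqrt(2)/2)/2 + sqrt(2)*exp(-1/2)/2 + 25/24
F(5/3) = -uppergamma(5/3, 1) + 3*2**(5/6)/152 + uppergamma(5/3, 1/2) + 6/5
F(4/3) = -uppergamma(4/3, 1) + 3*2**(1/6)/68 + uppergamma(4/3, 1/2) + 6/7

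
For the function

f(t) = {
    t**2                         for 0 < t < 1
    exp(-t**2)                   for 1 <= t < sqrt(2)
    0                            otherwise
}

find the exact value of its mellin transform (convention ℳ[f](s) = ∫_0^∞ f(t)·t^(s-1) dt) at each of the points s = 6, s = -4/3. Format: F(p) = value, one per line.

undo the power substitution: t on [0, 1); exp(-t) on [1, 2)
cuts at 1: linearity sums the 2 kernel integrals
over [0, 1), the kernel integral of t**2 enters the sum
segment 1 to sqrt(2) holds exp(-t**2); add its integral

F(6) = (-40 + exp(2) + 20*E)*exp(-2)/8
F(-4/3) = -uppergamma(-2/3, 2)/2 + uppergamma(-2/3, 1)/2 + 3/2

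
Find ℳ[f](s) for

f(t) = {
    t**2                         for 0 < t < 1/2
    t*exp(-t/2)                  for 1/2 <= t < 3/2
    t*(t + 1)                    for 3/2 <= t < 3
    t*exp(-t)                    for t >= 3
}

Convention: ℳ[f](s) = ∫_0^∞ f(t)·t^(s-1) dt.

(8*2**(2*s)*(s + 1)*(s + 2)*uppergamma(s + 1, 1/4) - 8*2**(2*s)*(s + 1)*(s + 2)*uppergamma(s + 1, 3/4) + 4*2**s*(s + 1)*(s + 2)*uppergamma(s + 1, 3) - 15*3**s*(s + 1) - 6*3**s + 48*6**s*(s + 1) + 12*6**s + s + 1)/(4*2**s*(s + 1)*(s + 2))
  Re(s) > -2

invert the shared t-power to get t on [0, 1/2); exp(-t/2) on [1/2, 3/2); t + 1 on [3/2, 3); …
linearity at 1/2, 3/2, 3 turns ℳ[f](s) into 4 summed integrals
on [0, 1/2): add ∫ t**2·t^(s-1) dt
piece [1/2, 3/2): integrate t*exp(-t/2) against the kernel
for t in [3/2, 3): the term is ∫ t*(t + 1)·t^(s-1)
on [3, ∞): add ∫ t*exp(-t)·t^(s-1) dt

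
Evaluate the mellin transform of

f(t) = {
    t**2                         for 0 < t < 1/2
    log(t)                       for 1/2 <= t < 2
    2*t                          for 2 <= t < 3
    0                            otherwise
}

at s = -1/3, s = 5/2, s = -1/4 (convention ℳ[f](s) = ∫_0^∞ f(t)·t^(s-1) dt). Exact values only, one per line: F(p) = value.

F(-1/3) = 3*2**(1/3)*(-50*2**(1/3) - log(2**(10*2**(1/3) + 20)) + 10*6**(2/3) + 61)/20
F(5/2) = sqrt(2)*(-130649 + 41580*log(2) + 194400*sqrt(6))/25200
F(-1/4) = 2**(1/4)*(-224*sqrt(2) - log(2**(42*sqrt(2) + 84)) + 28*6**(3/4) + 339)/21

linearity at 1/2, 2 turns ℳ[f](s) into 3 summed integrals
∫ over [0, 1/2) of t**2·t^(s-1) joins the sum
[1/2, 2) adds the kernel integral of log(t)
between 2 and 3 the integrand is 2*t·t^(s-1)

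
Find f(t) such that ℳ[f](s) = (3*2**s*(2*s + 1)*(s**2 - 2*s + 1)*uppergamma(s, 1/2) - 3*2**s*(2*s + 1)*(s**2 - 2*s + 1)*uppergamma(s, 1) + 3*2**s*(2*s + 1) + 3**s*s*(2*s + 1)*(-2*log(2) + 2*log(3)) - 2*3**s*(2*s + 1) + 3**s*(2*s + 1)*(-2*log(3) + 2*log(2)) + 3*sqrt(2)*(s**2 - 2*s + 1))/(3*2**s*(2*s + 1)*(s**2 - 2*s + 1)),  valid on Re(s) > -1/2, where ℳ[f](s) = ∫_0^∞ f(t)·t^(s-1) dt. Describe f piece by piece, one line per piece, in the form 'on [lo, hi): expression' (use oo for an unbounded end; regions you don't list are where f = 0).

summing 3 kernel integrals split by 1/2, 1 yields ℳ[f](s)
over [0, 1/2), the kernel integral of sqrt(t) enters the sum
on [1/2, 1) integrate f = exp(-t) against the kernel
over [1, 3/2), the kernel integral of log(t)/t enters the sum

on [0, 1/2): sqrt(t)
on [1/2, 1): exp(-t)
on [1, 3/2): log(t)/t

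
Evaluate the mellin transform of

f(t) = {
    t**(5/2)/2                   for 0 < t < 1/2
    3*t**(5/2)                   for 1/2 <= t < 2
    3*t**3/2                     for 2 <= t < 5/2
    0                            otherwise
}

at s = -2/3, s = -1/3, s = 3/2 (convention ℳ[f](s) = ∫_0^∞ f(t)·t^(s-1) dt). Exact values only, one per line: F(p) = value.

slice at 1/2, 2, transform all 3 pieces, and sum them
the [0, 1/2) slice contributes ∫ t**(5/2)/2·t^(s-1) dt
on [1/2, 2): add ∫ 3*t**(5/2)·t^(s-1) dt
∫ over [2, 5/2) of 3*t**3/2·t^(s-1) joins the sum

F(-2/3) = -18*2**(1/3)/7 - 15*2**(1/6)/44 + 225*2**(2/3)*5**(1/3)/112 + 36*2**(5/6)/11
F(-1/3) = -9*2**(2/3)/4 - 15*2**(5/6)/104 + 72*2**(1/6)/13 + 225*2**(1/3)*5**(2/3)/128
F(3/2) = -16*sqrt(2)/3 + 1531/128 + 625*sqrt(10)/96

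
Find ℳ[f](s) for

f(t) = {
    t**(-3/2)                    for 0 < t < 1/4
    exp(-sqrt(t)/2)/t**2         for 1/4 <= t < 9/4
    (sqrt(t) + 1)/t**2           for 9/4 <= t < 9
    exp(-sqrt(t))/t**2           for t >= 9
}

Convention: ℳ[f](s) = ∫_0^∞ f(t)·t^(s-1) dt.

invert the shared t-power to get 1/sqrt(t) on [0, 1/4); exp(-sqrt(t)/2)/t on [1/4, 9/4); (sqrt(t) + 1)/t on [9/4, 9); …
invert the shared t-power to get sqrt(t) on [0, 1/4); exp(-sqrt(t)/2) on [1/4, 9/4); sqrt(t) + 1 on [9/4, 9); …
the power substitution comes off first: t on [0, 1/2); exp(-t/2) on [1/2, 3/2); t + 1 on [3/2, 3); …
cuts at 1/4, 9/4, 9: linearity sums the 4 kernel integrals
∫ over [0, 1/4) of t**(-3/2)·t^(s-1) joins the sum
[1/4, 9/4) adds the kernel integral of exp(-sqrt(t)/2)/t**2
∫ (sqrt(t) + 1)/t**2·t^(s-1) over [9/4, 9)
over [9, ∞), the kernel integral of exp(-sqrt(t))/t**2 enters the sum

(16**s*(s - 2)*(2*s - 3)*uppergamma(2*s - 4, 1/4) - 16**s*(s - 2)*(2*s - 3)*uppergamma(2*s - 4, 3/4) + 16*2**(2*s)*(s - 2)*(2*s - 3)*uppergamma(2*s - 4, 3) + 64*36**s*(s - 2)/81 + 8*36**s/81 + 640*9**s*(2 - s)/81 - 128*9**s/81 + 128*s - 256)/(8*2**(2*s)*(s - 2)*(2*s - 3))
  Re(s) > 3/2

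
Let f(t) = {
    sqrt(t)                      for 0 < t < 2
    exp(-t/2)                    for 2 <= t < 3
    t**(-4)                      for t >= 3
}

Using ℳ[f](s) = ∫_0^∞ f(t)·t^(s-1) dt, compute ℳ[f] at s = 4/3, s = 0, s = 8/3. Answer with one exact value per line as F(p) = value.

the 3 pieces separated at 2, 3 each add one integral
segment 0 to 2 holds sqrt(t); add its integral
segment [2, 3) carries exp(-t/2); integrate it
segment 3 to ∞ holds t**(-4); add its integral

F(4/3) = -2*2**(1/3)*uppergamma(4/3, 3/2) + 3**(1/3)/72 + 2*2**(1/3)*uppergamma(4/3, 1) + 12*2**(5/6)/11
F(0) = Ei(-3/2) + 1/324 - Ei(-1) + 2*sqrt(2)
F(8/3) = -4*2**(2/3)*uppergamma(8/3, 3/2) + 3**(2/3)/12 + 48*2**(1/6)/19 + 4*2**(2/3)*uppergamma(8/3, 1)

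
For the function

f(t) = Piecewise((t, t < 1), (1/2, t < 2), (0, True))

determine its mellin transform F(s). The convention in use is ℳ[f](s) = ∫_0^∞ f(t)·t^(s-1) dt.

(2**s*(s + 1) + s - 1)/(2*s*(s + 1))
  Re(s) > -1

decompose at 1; ℳ[f](s) sums the 2 pieces' integrals
for t in [0, 1): the term is ∫ t·t^(s-1)
∫ over [1, 2) of 1/2·t^(s-1) joins the sum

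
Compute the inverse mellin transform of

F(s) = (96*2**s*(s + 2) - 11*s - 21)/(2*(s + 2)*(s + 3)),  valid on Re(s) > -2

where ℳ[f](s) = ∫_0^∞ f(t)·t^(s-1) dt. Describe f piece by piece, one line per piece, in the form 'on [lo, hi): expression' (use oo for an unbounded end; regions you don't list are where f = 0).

linearity at 1 turns ℳ[f](s) into 2 summed integrals
∫ t**2/2·t^(s-1) over [0, 1)
for t in [1, 2): the term is ∫ 6*t**3·t^(s-1)

on [0, 1): t**2/2
on [1, 2): 6*t**3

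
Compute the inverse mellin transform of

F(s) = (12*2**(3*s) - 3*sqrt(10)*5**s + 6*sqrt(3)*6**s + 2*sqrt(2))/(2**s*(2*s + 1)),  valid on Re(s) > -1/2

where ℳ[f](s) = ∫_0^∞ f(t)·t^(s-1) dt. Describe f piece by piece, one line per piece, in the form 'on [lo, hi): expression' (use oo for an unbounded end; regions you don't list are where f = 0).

treat the 4 regions marked off by 1/2, 5/2, 3 separately and sum
∫ over [0, 1/2) of 5*sqrt(t)·t^(s-1) joins the sum
the [1/2, 5/2) slice contributes ∫ 3*sqrt(t)·t^(s-1) dt
on [5/2, 3): add ∫ 6*sqrt(t)·t^(s-1) dt
segment [3, 4) carries 3*sqrt(t); integrate it

on [0, 1/2): 5*sqrt(t)
on [1/2, 5/2): 3*sqrt(t)
on [5/2, 3): 6*sqrt(t)
on [3, 4): 3*sqrt(t)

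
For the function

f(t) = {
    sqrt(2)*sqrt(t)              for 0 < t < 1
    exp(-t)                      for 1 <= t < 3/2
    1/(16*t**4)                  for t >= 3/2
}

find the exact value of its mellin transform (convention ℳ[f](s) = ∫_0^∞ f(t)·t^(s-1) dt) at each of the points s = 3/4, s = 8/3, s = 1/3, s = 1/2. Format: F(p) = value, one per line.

F(3/4) = -uppergamma(3/4, 3/2) + 2*2**(1/4)*3**(3/4)/1053 + uppergamma(3/4, 1) + 4*sqrt(2)/5
F(8/3) = -uppergamma(8/3, 3/2) + 2**(1/3)*3**(2/3)/96 + 6*sqrt(2)/19 + uppergamma(8/3, 1)
F(1/3) = -uppergamma(1/3, 3/2) + 2**(2/3)*3**(1/3)/594 + uppergamma(1/3, 1) + 6*sqrt(2)/5
F(1/2) = -sqrt(pi)*erfc(sqrt(6)/2) + sqrt(6)/567 + sqrt(pi)*erfc(1) + sqrt(2)

remove the common scale on t first: sqrt(t) on [0, 2); exp(-t/2) on [2, 3); t**(-4) on [3, ∞)
the 3 pieces separated at 1, 3/2 each add one integral
segment 0 to 1 holds sqrt(2)*sqrt(t); add its integral
between 1 and 3/2 the integrand is exp(-t)·t^(s-1)
∫ over [3/2, ∞) of 1/(16*t**4)·t^(s-1) joins the sum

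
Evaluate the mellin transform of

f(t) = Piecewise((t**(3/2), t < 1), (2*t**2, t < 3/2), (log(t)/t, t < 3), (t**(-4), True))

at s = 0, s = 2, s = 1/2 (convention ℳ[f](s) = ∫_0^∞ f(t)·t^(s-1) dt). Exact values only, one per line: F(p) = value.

F(0) = log(6**(1/3)/2) + 365/162
F(2) = 1759/2016 + 3*log(2)/2 + 3*log(3)/2
F(1/2) = -754*sqrt(3)/567 - 2*sqrt(3)*log(3)/3 - 2*sqrt(6)*log(2)/3 - 3/10 + 2*sqrt(6)*log(3)/3 + 67*sqrt(6)/30

the 4 pieces separated at 1, 3/2, 3 each add one integral
the [0, 1) slice contributes ∫ t**(3/2)·t^(s-1) dt
∫ over [1, 3/2) of 2*t**2·t^(s-1) joins the sum
piece [3/2, 3): integrate log(t)/t against the kernel
the [3, ∞) slice contributes ∫ t**(-4)·t^(s-1) dt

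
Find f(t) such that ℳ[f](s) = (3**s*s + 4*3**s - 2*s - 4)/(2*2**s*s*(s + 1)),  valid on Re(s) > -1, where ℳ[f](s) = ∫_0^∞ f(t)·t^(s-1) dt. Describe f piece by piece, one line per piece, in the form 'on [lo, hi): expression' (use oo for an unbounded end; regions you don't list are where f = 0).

on [0, 1/2): t
on [1/2, 3/2): 2 - t

slice at 1/2, transform all 2 pieces, and sum them
∫ over [0, 1/2) of t·t^(s-1) joins the sum
segment 1/2 to 3/2 holds (2 - t); add its integral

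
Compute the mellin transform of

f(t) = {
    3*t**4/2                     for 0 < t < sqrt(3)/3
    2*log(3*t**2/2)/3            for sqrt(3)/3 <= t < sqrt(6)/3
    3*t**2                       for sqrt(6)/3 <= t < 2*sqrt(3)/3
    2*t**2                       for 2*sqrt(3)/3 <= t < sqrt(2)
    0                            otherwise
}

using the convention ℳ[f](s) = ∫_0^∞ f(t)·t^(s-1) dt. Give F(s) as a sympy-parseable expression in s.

invert the power substitution to get 3*t**2/2 on [0, 1/3); 2*log(3*t/2)/3 on [1/3, 2/3); 3*t on [2/3, 4/3); …
the shared t-power comes off first: 3*t/2 on [0, 1/3); 2*log(3*t/2)/(3*t) on [1/3, 2/3); 3 on [2/3, 4/3); …
strip the common scale on t: t on [0, 1/2); log(t)/t on [1/2, 1); 3 on [1, 2); …
decompose at sqrt(3)/3, sqrt(6)/3, 2*sqrt(3)/3; ℳ[f](s) sums the 4 pieces' integrals
segment [0, sqrt(3)/3) carries 3*t**4/2; integrate it
∫ 2*log(3*t**2/2)/3·t^(s-1) over [sqrt(3)/3, sqrt(6)/3)
piece [sqrt(6)/3, 2*sqrt(3)/3): integrate 3*t**2 against the kernel
segment [2*sqrt(3)/3, sqrt(2)) carries 2*t**2; integrate it

(-12*2**(s/2)*s**3 - 56*2**(s/2)*s**2 - 48*2**(s/2)*s - 64*2**(s/2) + 8*2**s*s**3 + 32*2**s*s**2 + 24*6**(s/2)*s**3 + 96*6**(s/2)*s**2 + s**3 + 4*s**3*log(2) + 10*s**2 + 24*s**2*log(2) + 32*s*log(2) + 48*s + 64)/(6*3**(s/2)*s**2*(s**2 + 6*s + 8))
  Re(s) > -4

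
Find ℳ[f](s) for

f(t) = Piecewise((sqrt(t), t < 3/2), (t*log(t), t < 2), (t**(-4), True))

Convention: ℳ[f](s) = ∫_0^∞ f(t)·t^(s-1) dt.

linearity at 3/2, 2 turns ℳ[f](s) into 3 summed integrals
between 0 and 3/2 the integrand is sqrt(t)·t^(s-1)
on [3/2, 2) integrate f = t*log(t) against the kernel
segment 2 to ∞ holds t**(-4); add its integral

(-32*2**(2*s)*(s - 4)*(2*s + 1) + 3**s*s*(s - 4)*(2*s + 1)*(-24*log(3) + 24*log(2)) + 3**s*(s - 4)*(2*s + 1)*(-24*log(3) + 24*log(2)) + 24*3**s*(s - 4)*(2*s + 1) + 16*3**s*sqrt(6)*(s - 4)*(s**2 + 2*s + 1) + 32*4**s*s*(s - 4)*(2*s + 1)*log(2) + 32*4**s*(s - 4)*(2*s + 1)*log(2) - 4**s*(2*s + 1)*(s**2 + 2*s + 1))/(16*2**s*(s - 4)*(2*s + 1)*(s**2 + 2*s + 1))
  -1/2 < Re(s) < 4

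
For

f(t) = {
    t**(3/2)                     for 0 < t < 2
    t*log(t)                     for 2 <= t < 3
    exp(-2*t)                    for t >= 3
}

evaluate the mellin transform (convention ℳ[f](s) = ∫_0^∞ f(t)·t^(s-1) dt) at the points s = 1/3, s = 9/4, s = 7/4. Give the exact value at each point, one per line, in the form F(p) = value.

F(1/3) = -27*3**(1/3)/16 - 3*2**(1/3)*log(2)/2 + 2**(2/3)*uppergamma(1/3, 6)/2 + 9*2**(1/3)/8 + 12*2**(5/6)/11 + 9*3**(1/3)*log(3)/4
F(9/4) = -432*3**(1/4)/169 - 32*2**(1/4)*log(2)/13 + 2**(3/4)*uppergamma(9/4, 6)/8 + 128*2**(1/4)/169 + 32*2**(3/4)/15 + 108*3**(1/4)*log(3)/13
F(7/4) = -144*3**(3/4)/121 - 16*2**(3/4)*log(2)/11 + 2**(1/4)*uppergamma(7/4, 6)/4 + 64*2**(3/4)/121 + 32*2**(1/4)/13 + 36*3**(3/4)*log(3)/11

integrate the 3 segments split at 2, 3, then add the results
[0, 2) adds the kernel integral of t**(3/2)
the [2, 3) slice contributes ∫ t*log(t)·t^(s-1) dt
for t in [3, ∞): the term is ∫ exp(-2*t)·t^(s-1)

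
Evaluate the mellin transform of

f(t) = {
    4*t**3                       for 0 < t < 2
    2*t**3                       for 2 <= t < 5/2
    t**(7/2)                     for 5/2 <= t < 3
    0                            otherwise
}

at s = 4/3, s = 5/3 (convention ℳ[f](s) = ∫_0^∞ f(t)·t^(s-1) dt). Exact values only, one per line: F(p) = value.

along the cuts 2, 5/2, ℳ[f](s) splits into 3 integrals
piece [0, 2): integrate 4*t**3 against the kernel
[2, 5/2) adds the kernel integral of 2*t**3
on [5/2, 3) integrate f = t**(7/2) against the kernel

F(4/3) = -1875*2**(1/6)*5**(5/6)/464 + 96*2**(1/3)/13 + 1875*2**(2/3)*5**(1/3)/208 + 486*3**(5/6)/29
F(5/3) = -9375*2**(5/6)*5**(1/6)/992 + 48*2**(2/3)/7 + 1875*2**(1/3)*5**(2/3)/224 + 1458*3**(1/6)/31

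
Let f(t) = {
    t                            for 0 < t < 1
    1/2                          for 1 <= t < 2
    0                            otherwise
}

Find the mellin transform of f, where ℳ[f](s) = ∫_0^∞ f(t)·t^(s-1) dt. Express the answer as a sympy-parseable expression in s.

decompose at 1; ℳ[f](s) sums the 2 pieces' integrals
between 0 and 1 the integrand is t·t^(s-1)
over [1, 2), the kernel integral of 1/2 enters the sum

(2**s*(s + 1) + s - 1)/(2*s*(s + 1))
  Re(s) > -1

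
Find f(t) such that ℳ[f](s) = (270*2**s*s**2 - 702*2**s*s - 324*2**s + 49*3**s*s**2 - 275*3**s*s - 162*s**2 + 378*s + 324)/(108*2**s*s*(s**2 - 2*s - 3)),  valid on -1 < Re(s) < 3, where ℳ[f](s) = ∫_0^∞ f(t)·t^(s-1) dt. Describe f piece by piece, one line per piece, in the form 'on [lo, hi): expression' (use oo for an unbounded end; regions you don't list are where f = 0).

summing 4 kernel integrals split by 1/2, 1, 3/2 yields ℳ[f](s)
∫ t·t^(s-1) over [0, 1/2)
segment 1/2 to 1 holds (2*t + 1); add its integral
between 1 and 3/2 the integrand is t/2·t^(s-1)
over [3/2, ∞), the kernel integral of t**(-3) enters the sum

on [0, 1/2): t
on [1/2, 1): 2*t + 1
on [1, 3/2): t/2
on [3/2, oo): t**(-3)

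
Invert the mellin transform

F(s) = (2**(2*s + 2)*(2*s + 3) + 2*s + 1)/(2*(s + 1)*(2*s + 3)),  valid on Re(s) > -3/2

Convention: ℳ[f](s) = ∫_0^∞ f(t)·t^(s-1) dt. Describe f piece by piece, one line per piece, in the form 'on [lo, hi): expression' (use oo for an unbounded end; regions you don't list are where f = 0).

on [0, 1): t**(3/2)
on [1, 4): t/2

peel off the shared t-power: sqrt(t) on [0, 1); 1/2 on [1, 4)
strip the power substitution: t on [0, 1); 1/2 on [1, 2)
treat the 2 regions marked off by 1 separately and sum
over [0, 1), the kernel integral of t**(3/2) enters the sum
over [1, 4), the kernel integral of t/2 enters the sum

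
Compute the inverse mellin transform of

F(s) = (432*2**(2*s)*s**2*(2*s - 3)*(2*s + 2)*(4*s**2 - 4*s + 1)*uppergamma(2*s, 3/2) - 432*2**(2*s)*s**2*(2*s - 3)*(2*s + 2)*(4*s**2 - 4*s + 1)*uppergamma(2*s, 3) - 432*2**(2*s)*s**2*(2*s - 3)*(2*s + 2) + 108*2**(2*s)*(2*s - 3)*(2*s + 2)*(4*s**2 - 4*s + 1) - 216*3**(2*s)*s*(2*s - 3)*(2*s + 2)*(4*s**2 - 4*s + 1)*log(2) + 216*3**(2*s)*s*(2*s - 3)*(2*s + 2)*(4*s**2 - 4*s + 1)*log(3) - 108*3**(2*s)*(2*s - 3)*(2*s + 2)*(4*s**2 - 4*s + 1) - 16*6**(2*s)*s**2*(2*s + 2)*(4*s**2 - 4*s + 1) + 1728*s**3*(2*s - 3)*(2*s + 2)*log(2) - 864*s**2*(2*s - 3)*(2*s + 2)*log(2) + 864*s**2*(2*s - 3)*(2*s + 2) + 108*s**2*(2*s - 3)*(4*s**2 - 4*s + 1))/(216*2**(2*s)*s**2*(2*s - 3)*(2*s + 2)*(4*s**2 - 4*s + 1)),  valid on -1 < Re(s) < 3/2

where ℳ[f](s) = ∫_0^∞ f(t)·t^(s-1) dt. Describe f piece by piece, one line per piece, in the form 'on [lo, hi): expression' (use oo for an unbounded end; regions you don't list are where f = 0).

strip the power substitution: t**2 on [0, 1/2); log(t)/t on [1/2, 1); log(t) on [1, 3/2); …
integrate the 5 segments split at 1/4, 1, 9/4, 9, then add the results
on [0, 1/4): add ∫ t·t^(s-1) dt
piece [1/4, 1): integrate log(sqrt(t))/sqrt(t) against the kernel
between 1 and 9/4 the integrand is log(sqrt(t))·t^(s-1)
segment [9/4, 9) carries exp(-sqrt(t)); integrate it
the [9, ∞) slice contributes ∫ t**(-3/2)·t^(s-1) dt

on [0, 1/4): t
on [1/4, 1): log(sqrt(t))/sqrt(t)
on [1, 9/4): log(sqrt(t))
on [9/4, 9): exp(-sqrt(t))
on [9, oo): t**(-3/2)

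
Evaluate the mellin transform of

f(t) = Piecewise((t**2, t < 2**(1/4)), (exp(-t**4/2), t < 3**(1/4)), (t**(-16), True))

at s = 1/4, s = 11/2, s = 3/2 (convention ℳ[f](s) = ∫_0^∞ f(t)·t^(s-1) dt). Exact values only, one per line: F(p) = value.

F(1/4) = -2**(1/16)*uppergamma(1/16, 3/2)/4 + 4*3**(1/16)/5103 + 2**(1/16)*uppergamma(1/16, 1)/4 + 4*2**(9/16)/9
F(11/2) = -2**(3/8)*uppergamma(11/8, 3/2)/2 + 2*3**(3/8)/567 + 2**(3/8)*uppergamma(11/8, 1)/2 + 4*2**(7/8)/15
F(3/2) = -2**(3/8)*uppergamma(3/8, 3/2)/4 + 2*3**(3/8)/2349 + 2**(3/8)*uppergamma(3/8, 1)/4 + 2*2**(7/8)/7

remove the power substitution first: t on [0, sqrt(2)); exp(-t**2/2) on [sqrt(2), sqrt(3)); t**(-8) on [sqrt(3), ∞)
remove the power substitution first: sqrt(t) on [0, 2); exp(-t/2) on [2, 3); t**(-4) on [3, ∞)
treat the 3 regions marked off by 2**(1/4), 3**(1/4) separately and sum
∫ t**2·t^(s-1) over [0, 2**(1/4))
piece [2**(1/4), 3**(1/4)): integrate exp(-t**4/2) against the kernel
piece [3**(1/4), ∞): integrate t**(-16) against the kernel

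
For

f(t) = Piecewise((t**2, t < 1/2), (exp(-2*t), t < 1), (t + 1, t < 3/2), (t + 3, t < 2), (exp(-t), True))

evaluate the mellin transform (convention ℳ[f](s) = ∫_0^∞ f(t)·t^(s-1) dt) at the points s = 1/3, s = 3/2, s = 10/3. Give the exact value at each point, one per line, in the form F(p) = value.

F(1/3) = 2**(2/3)*(-168*3**(1/3) - 105*2**(1/3) - 28*uppergamma(1/3, 2) + 28*2**(1/3)*uppergamma(1/3, 2) + 3 + 28*uppergamma(1/3, 1) + 294*2**(2/3))/56
F(3/2) = sqrt(2)*(210*E + 210*sqrt(2)*(-1 + sqrt(pi)*exp(2)*erfc(sqrt(2)) + 2*sqrt(2)) + (-840*sqrt(3) - 448*sqrt(2) - 105*sqrt(pi)*erfc(sqrt(2)) + 105*sqrt(pi)*erfc(1) + 4719)*exp(2))*exp(-2)/840
F(10/3) = 2**(2/3)*(-67392*3**(1/3) - 17664*2**(1/3) - 4160*uppergamma(10/3, 2) + 195 + 4160*uppergamma(10/3, 1) + 33280*2**(1/3)*uppergamma(10/3, 2) + 362496*2**(2/3))/66560

summing 5 kernel integrals split by 1/2, 1, 3/2, 2 yields ℳ[f](s)
on [0, 1/2): add ∫ t**2·t^(s-1) dt
∫ over [1/2, 1) of exp(-2*t)·t^(s-1) joins the sum
∫ over [1, 3/2) of (t + 1)·t^(s-1) joins the sum
on [3/2, 2): add ∫ (t + 3)·t^(s-1) dt
for t in [2, ∞): the term is ∫ exp(-t)·t^(s-1)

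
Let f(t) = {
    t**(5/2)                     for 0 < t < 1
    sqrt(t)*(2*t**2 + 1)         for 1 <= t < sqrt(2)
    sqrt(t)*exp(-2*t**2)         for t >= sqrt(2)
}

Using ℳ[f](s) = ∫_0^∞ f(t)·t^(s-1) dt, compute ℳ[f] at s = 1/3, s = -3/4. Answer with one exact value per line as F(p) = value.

back out the shared t-power: t**2 on [0, 1); 2*t**2 + 1 on [1, sqrt(2)); exp(-2*t**2) on [sqrt(2), ∞)
the power substitution comes off first: t on [0, 1); 2*t + 1 on [1, 2); exp(-2*t) on [2, ∞)
along the cuts 1, sqrt(2), ℳ[f](s) splits into 3 integrals
over [0, 1), the kernel integral of t**(5/2) enters the sum
on [1, sqrt(2)): add ∫ sqrt(t)*(2*t**2 + 1)·t^(s-1) dt
the [sqrt(2), ∞) slice contributes ∫ sqrt(t)*exp(-2*t**2)·t^(s-1) dt

F(1/3) = -132/85 + 2**(7/12)*uppergamma(5/12, 4)/4 + 222*2**(5/12)/85
F(-3/4) = -6*2**(7/8)/7 + 2**(1/8)*uppergamma(-1/8, 4)/2 + 24/7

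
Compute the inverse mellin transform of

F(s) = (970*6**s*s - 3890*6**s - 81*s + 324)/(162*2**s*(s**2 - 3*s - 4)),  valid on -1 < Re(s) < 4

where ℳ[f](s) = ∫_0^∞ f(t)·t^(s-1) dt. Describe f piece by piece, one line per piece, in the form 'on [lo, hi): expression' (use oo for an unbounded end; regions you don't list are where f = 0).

linearity at 1/2, 3 turns ℳ[f](s) into 3 summed integrals
for t in [0, 1/2): the term is ∫ t·t^(s-1)
over [1/2, 3), the kernel integral of 2*t enters the sum
for t in [3, ∞): the term is ∫ t**(-4)·t^(s-1)

on [0, 1/2): t
on [1/2, 3): 2*t
on [3, oo): t**(-4)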